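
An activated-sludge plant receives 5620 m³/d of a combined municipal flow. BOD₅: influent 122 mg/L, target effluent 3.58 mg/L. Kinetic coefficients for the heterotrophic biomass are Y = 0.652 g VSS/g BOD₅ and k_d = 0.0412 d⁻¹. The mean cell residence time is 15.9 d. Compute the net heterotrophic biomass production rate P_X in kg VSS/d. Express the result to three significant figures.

P_X ≈ 262 kg VSS/d

Correct the yield for decay: Y_obs = Y/(1 + k_d θ_c) = 0.652 / (1 + 0.0412 × 15.9) = 0.652 / 1.655 = 0.3939.
Q·(S₀ − S) = 5620 × (122 − 3.58) × 10⁻³ = 665.5 kg/d removed.
P_X = Y_obs · Q(S₀ − S) = 0.3939 × 665.5 = 262.2 kg VSS/d.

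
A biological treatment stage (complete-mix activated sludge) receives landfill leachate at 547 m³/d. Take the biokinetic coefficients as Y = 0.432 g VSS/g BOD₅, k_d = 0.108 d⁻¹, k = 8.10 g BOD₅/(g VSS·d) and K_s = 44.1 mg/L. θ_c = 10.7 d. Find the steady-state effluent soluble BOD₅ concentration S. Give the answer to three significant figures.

S ≈ 2.69 mg/L

Effluent substrate depends only on kinetics and SRT: S = K_s(1 + k_d θ_c) / [θ_c(Yk − k_d) − 1] = 44.1 × (1 + 0.108 × 10.7) / [10.7 × (0.432 × 8.10 − 0.108) − 1] = 95.06 / 35.29 = 2.694 mg/L.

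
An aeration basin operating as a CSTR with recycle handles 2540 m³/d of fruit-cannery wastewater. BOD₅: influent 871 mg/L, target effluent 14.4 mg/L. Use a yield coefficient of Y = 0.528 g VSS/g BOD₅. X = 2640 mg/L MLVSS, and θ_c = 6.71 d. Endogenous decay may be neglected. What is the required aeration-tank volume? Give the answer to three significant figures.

V·X = Y·Q·ΔS·θ_c gives V = 0.528 × 2540 × (871 − 14.4) × 6.71 / 2640 = 2920 m³.

V ≈ 2920 m³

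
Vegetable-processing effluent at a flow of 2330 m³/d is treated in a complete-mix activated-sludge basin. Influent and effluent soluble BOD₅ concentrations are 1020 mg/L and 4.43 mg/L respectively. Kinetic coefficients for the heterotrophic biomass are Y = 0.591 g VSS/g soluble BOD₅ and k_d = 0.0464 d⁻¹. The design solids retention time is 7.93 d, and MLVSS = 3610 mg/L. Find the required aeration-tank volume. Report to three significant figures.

V ≈ 2250 m³

Rearranging the biomass balance for a CMAS with decay, V = Y·Q·ΔS·θ_c / [X·(1+k_d θ_c)] = 0.591 × 2330 × (1020 − 4.43) × 7.93 / [3610 × (1 + 0.0464 × 7.93)] = 1.11×10^7 / 4938 = 2246 m³.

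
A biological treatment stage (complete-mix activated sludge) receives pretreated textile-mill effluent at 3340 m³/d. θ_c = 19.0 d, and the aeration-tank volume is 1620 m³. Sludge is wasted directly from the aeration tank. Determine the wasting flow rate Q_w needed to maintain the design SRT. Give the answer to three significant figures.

For wasting at MLVSS concentration, Q_w = V/θ_c = 1620/19.0 = 85.26 m³/d.

Q_w ≈ 85.3 m³/d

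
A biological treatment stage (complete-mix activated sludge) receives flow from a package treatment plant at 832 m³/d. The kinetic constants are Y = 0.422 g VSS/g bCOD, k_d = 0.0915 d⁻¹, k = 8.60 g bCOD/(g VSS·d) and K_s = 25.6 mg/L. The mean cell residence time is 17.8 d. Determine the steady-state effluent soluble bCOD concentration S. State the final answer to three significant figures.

For a completely mixed reactor with recycle the Lawrence–McCarty relation gives S = K_s·(1 + k_d·θ_c) / [θ_c·(Y·k − k_d) − 1] = 25.6 × (1 + 0.0915 × 17.8) / [17.8 × (0.422 × 8.60 − 0.0915) − 1] = 67.29 / 61.97 = 1.086 mg/L.

S ≈ 1.09 mg/L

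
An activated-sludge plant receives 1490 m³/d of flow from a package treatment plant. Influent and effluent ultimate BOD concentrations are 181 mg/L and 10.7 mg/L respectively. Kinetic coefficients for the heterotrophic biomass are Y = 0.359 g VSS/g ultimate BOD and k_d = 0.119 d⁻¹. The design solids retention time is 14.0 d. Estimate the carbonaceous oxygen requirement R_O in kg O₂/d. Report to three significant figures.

The observed yield is Y_obs = Y/(1 + k_d·θ_c) = 0.359 / (1 + 0.119 × 14.0) = 0.359 / 2.666 = 0.1347 g VSS per g ultimate BOD removed.
ΔS = 181 − 10.7 = 170.3 mg/L, so the substrate removal rate is 1490 × 170.3/1000 = 253.7 kg ultimate BOD/d.
Net sludge production P_X = 0.1347 × 253.7 = 34.17 kg VSS/d.
R_O = Q·ΔS − 1.42 P_X = 253.7 − 48.52 = 205.2 kg O₂/d.

R_O ≈ 205 kg O₂/d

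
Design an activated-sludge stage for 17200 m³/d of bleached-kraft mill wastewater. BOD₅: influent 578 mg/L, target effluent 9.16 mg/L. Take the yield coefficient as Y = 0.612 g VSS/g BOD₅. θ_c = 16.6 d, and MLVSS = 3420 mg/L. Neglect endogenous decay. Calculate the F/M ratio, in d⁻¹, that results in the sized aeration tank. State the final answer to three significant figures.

F/M ≈ 0.100 d⁻¹

Biomass mass balance (decay neglected): V·X = Y·Q·(S₀ − S)·θ_c, so V = 0.612 × 17200 × (578 − 9.16) × 16.6 / 3420 = 29064 m³.
F/M = applied load / biomass = Q·S₀/(V·X) = 17200 × 578 / (29064 × 3420) = 0.1000 d⁻¹.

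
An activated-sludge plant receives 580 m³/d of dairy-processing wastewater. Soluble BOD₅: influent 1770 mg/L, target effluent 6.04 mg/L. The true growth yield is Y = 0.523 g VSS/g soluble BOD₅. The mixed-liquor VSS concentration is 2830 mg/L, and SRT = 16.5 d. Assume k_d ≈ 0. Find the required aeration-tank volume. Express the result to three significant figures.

V ≈ 3120 m³

V·X = Y·Q·ΔS·θ_c gives V = 0.523 × 580 × (1770 − 6.04) × 16.5 / 2830 = 3120 m³.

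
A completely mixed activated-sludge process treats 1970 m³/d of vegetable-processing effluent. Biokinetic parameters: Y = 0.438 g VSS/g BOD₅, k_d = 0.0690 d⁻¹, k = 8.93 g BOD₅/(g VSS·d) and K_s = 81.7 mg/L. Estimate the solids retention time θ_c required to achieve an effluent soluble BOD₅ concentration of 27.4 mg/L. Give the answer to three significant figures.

θ_c ≈ 1.09 d

From 1/θ_c = Y·k·S/(K_s + S) − k_d: Y·k·S/(K_s+S) = 0.438 × 8.93 × 27.4 / (81.7 + 27.4) = 0.9823 d⁻¹.
1/θ_c = 0.9823 − 0.0690 = 0.9133 d⁻¹, so θ_c = 1.095 d.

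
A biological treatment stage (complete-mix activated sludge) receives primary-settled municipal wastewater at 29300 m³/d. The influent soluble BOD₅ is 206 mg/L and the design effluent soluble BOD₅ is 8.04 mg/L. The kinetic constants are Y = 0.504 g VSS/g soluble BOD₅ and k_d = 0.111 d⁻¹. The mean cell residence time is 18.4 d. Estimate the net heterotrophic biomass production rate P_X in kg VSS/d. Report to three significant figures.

Correct the yield for decay: Y_obs = Y/(1 + k_d θ_c) = 0.504 / (1 + 0.111 × 18.4) = 0.504 / 3.042 = 0.1657.
Mass of soluble BOD₅ removed per day: Q(S₀ − S) = 29300 × 198.0 g/m³ = 5800 kg/d.
Biomass produced: P_X = Y_obs·Q·ΔS = 0.1657 × 5800 ≈ 960.9 kg VSS/d.

P_X ≈ 961 kg VSS/d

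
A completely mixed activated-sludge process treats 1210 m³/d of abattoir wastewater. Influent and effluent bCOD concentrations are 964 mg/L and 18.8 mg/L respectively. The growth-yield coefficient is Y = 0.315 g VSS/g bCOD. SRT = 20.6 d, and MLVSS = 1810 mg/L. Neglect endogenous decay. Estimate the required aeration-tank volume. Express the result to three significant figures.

Biomass mass balance (decay neglected): V·X = Y·Q·(S₀ − S)·θ_c, so V = 0.315 × 1210 × (964 − 18.8) × 20.6 / 1810 = 4100 m³.

V ≈ 4100 m³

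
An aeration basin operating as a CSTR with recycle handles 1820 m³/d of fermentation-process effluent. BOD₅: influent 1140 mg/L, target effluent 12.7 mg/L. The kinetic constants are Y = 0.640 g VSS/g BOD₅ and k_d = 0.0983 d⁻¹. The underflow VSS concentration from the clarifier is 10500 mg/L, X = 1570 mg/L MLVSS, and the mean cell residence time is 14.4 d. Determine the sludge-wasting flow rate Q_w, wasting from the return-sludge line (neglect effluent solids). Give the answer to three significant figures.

Q_w ≈ 51.8 m³/d

From the SRT design equation V = Y Q (S₀−S) θ_c / [X (1 + k_d θ_c)] = 0.640 × 1820 × (1140 − 12.7) × 14.4 / [1570 × (1 + 0.0983 × 14.4)] = 1.89×10^7 / 3792 = 4986 m³.
Q_w = (V·X)/(θ_c X_r) = 4986 × 1570 / (14.4 × 10500) = 51.77 m³/d.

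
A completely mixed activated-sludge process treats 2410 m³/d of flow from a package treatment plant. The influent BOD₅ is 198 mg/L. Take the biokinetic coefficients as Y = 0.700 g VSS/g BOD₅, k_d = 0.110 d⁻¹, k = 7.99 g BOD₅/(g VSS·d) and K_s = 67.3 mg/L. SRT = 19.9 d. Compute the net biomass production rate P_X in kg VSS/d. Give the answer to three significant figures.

From the Monod/SRT balance for a CMAS, S = K_s·(1+k_d θ_c)/[θ_c·(Y k − k_d) − 1] = 67.3 × (1 + 0.110 × 19.9) / [19.9 × (0.700 × 7.99 − 0.110) − 1] = 214.6 / 108.1 = 1.985 mg/L.
The observed yield is Y_obs = Y/(1 + k_d·θ_c) = 0.700 / (1 + 0.110 × 19.9) = 0.700 / 3.189 = 0.2195 g VSS per g BOD₅ removed.
Mass of BOD₅ removed per day: Q(S₀ − S) = 2410 × 196.0 g/m³ = 472.4 kg/d.
Biomass produced: P_X = Y_obs·Q·ΔS = 0.2195 × 472.4 ≈ 103.7 kg VSS/d.

P_X ≈ 104 kg VSS/d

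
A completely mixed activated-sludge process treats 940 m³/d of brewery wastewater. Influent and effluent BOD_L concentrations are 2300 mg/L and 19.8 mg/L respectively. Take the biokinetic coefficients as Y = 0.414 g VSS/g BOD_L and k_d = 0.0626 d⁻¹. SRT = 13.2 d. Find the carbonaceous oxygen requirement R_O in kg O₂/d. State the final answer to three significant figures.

R_O ≈ 1450 kg O₂/d

Y_obs = Y / (1 + k_d θ_c) = 0.414 / (1 + 0.0626 × 13.2) = 0.414 / 1.826 = 0.2267.
Mass of BOD_L removed per day: Q(S₀ − S) = 940 × 2280 g/m³ = 2143 kg/d.
Net sludge production P_X = 0.2267 × 2143 = 485.9 kg VSS/d.
R_O = Q·ΔS − 1.42 P_X = 2143 − 689.9 = 1453 kg O₂/d.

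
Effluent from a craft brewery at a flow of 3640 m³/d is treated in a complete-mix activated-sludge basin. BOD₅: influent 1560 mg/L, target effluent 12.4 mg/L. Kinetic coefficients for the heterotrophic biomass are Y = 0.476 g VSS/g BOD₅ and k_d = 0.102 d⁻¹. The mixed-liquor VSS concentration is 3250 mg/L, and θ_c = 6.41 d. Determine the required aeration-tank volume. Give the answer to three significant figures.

V ≈ 3200 m³

Rearranging the biomass balance for a CMAS with decay, V = Y·Q·ΔS·θ_c / [X·(1+k_d θ_c)] = 0.476 × 3640 × (1560 − 12.4) × 6.41 / [3250 × (1 + 0.102 × 6.41)] = 1.72×10^7 / 5375 = 3198 m³.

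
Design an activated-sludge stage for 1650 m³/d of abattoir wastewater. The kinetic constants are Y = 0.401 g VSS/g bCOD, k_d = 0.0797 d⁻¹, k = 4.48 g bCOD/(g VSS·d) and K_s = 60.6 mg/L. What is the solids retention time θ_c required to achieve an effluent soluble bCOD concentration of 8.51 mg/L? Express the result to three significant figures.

Specific growth rate at S = 8.51 mg/L: μ = YkS/(K_s+S) = 0.401·4.48·8.51/(60.6+8.51) = 0.2212 d⁻¹.
θ_c = 1/(μ − k_d) = 1/(0.2212 − 0.0797) = 1/0.1415 = 7.066 d.

θ_c ≈ 7.07 d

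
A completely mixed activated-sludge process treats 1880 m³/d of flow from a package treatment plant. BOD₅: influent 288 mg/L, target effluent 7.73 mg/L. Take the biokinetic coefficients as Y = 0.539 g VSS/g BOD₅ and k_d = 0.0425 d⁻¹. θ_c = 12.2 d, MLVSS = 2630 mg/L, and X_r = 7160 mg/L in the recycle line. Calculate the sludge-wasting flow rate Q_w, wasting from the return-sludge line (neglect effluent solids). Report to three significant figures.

Steady-state biomass mass balance: V·X·(1 + k_d·θ_c) = Y·Q·(S₀ − S)·θ_c, so V = 0.539 × 1880 × (288 − 7.73) × 12.2 / [2630 × (1 + 0.0425 × 12.2)] = 3.46×10^6 / 3994 = 867.6 m³.
θ_c = V·X/(Q_w·X_r) when wasting from the recycle, so Q_w = V·X/(θ_c·X_r) = 867.6 × 2630 / (12.2 × 7160) = 26.12 m³/d.

Q_w ≈ 26.1 m³/d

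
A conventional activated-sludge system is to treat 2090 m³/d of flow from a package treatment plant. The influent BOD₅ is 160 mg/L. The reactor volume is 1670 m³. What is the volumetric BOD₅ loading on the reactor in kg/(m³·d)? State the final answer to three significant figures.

L_v ≈ 0.200 kg BOD₅/(m³·d)

Volumetric loading L_v = Q·S₀ / V = 2090 × 160 g/m³ / 1670 m³ = 200.2 g/(m³·d) = 0.2002 kg BOD₅/(m³·d).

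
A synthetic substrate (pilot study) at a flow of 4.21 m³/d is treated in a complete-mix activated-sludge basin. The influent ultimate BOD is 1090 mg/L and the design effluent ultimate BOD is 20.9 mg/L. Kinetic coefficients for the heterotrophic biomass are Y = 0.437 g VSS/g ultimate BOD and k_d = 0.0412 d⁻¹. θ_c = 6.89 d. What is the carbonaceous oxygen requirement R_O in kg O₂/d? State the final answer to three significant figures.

R_O ≈ 2.33 kg O₂/d

Y_obs = Y / (1 + k_d θ_c) = 0.437 / (1 + 0.0412 × 6.89) = 0.437 / 1.284 = 0.3404.
Substrate removed = Q·(S₀ − S) = 4.21 m³/d × (1090 − 20.9) g/m³ = 4.5×10^3 g/d = 4.501 kg/d.
P_X = Y_obs·Q·(S₀ − S) = 0.3404 × 4.501 = 1.532 kg VSS/d.
R_O = Q·(S₀ − S) − 1.42·P_X = 4.501 − 1.42 × 1.532 = 2.325 kg O₂/d.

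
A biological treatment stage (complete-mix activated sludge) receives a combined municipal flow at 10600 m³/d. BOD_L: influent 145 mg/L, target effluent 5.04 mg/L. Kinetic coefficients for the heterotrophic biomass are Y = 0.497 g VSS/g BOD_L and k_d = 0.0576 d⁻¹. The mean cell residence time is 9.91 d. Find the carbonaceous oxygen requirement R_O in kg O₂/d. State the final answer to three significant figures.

R_O ≈ 817 kg O₂/d

Y_obs = Y / (1 + k_d θ_c) = 0.497 / (1 + 0.0576 × 9.91) = 0.497 / 1.571 = 0.3164.
Mass of BOD_L removed per day: Q(S₀ − S) = 10600 × 140.0 g/m³ = 1484 kg/d.
Net sludge production P_X = 0.3164 × 1484 = 469.4 kg VSS/d.
Carbonaceous O₂ demand = substrate oxidised − cell-mass equivalent = 1484 − 1.42 × 469.4 = 817.0 kg O₂/d.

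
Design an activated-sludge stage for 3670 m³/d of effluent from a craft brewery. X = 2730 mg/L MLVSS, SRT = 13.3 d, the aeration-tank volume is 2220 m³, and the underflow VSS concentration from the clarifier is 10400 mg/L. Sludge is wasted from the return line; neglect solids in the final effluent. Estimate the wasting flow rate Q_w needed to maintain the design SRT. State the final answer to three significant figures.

θ_c = V·X/(Q_w·X_r) when wasting from the recycle, so Q_w = V·X/(θ_c·X_r) = 2220 × 2730 / (13.3 × 10400) = 43.82 m³/d.

Q_w ≈ 43.8 m³/d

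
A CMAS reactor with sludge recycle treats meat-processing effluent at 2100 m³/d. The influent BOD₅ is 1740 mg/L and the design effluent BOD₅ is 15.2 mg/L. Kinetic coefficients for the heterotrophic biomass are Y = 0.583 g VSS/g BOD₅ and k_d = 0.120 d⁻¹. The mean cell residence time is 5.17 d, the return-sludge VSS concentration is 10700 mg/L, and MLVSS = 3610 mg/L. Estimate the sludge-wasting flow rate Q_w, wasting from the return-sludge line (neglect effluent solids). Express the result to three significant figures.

Q_w ≈ 122 m³/d

Steady-state biomass mass balance: V·X·(1 + k_d·θ_c) = Y·Q·(S₀ − S)·θ_c, so V = 0.583 × 2100 × (1740 − 15.2) × 5.17 / [3610 × (1 + 0.120 × 5.17)] = 1.09×10^7 / 5850 = 1866 m³.
Wasting from the return line (neglecting effluent solids): Q_w = V·X / (θ_c·X_r) = 1866 × 3610 / (5.17 × 10700) = 121.8 m³/d.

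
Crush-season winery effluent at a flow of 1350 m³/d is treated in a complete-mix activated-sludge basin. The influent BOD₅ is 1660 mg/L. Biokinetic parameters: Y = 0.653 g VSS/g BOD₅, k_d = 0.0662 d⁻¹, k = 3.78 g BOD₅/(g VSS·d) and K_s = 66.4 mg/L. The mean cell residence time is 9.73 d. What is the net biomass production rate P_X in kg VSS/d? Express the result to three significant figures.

P_X ≈ 887 kg VSS/d

From the Monod/SRT balance for a CMAS, S = K_s·(1+k_d θ_c)/[θ_c·(Y k − k_d) − 1] = 66.4 × (1 + 0.0662 × 9.73) / [9.73 × (0.653 × 3.78 − 0.0662) − 1] = 109.2 / 22.37 = 4.880 mg/L.
Y_obs = Y / (1 + k_d θ_c) = 0.653 / (1 + 0.0662 × 9.73) = 0.653 / 1.644 = 0.3972.
ΔS = 1660 − 4.88 = 1655 mg/L, so the substrate removal rate is 1350 × 1655/1000 = 2234 kg BOD₅/d.
Net biomass production P_X = Y_obs × Q·(S₀ − S) = 0.3972 × 2234 = 887.4 kg VSS/d.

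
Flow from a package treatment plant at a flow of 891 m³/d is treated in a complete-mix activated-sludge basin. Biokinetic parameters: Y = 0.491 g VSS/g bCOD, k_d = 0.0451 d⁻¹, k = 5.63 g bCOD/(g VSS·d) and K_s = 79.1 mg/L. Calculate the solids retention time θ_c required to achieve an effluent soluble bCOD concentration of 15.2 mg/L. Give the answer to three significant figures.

From 1/θ_c = Y·k·S/(K_s + S) − k_d: Y·k·S/(K_s+S) = 0.491 × 5.63 × 15.2 / (79.1 + 15.2) = 0.4456 d⁻¹.
1/θ_c = 0.4456 − 0.0451 = 0.4005 d⁻¹, so θ_c = 2.497 d.

θ_c ≈ 2.50 d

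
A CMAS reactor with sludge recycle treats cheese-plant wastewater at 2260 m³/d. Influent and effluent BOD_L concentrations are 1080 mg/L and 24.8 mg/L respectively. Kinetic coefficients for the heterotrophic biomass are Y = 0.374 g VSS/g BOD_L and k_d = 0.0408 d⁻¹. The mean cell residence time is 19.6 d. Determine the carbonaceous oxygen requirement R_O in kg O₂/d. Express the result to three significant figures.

R_O ≈ 1680 kg O₂/d

The observed yield is Y_obs = Y/(1 + k_d·θ_c) = 0.374 / (1 + 0.0408 × 19.6) = 0.374 / 1.800 = 0.2078 g VSS per g BOD_L removed.
Q·(S₀ − S) = 2260 × (1080 − 24.8) × 10⁻³ = 2385 kg/d removed.
Net sludge production P_X = 0.2078 × 2385 = 495.6 kg VSS/d.
R_O = Q·(S₀ − S) − 1.42·P_X = 2385 − 1.42 × 495.6 = 1681 kg O₂/d.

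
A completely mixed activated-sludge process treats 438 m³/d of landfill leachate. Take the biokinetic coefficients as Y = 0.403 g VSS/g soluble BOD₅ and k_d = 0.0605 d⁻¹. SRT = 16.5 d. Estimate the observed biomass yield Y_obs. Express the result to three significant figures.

Observed yield with endogenous decay: Y_obs = Y / (1 + k_d·θ_c) = 0.403 / (1 + 0.0605 × 16.5) = 0.403 / 1.998 = 0.2017 g VSS/g soluble BOD₅.

Y_obs ≈ 0.202 g VSS/g soluble BOD₅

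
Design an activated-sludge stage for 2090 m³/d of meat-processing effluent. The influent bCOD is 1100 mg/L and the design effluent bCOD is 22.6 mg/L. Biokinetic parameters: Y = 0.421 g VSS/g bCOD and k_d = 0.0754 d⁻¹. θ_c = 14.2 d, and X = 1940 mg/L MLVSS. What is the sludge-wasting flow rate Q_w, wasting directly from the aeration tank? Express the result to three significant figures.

Steady-state biomass mass balance: V·X·(1 + k_d·θ_c) = Y·Q·(S₀ − S)·θ_c, so V = 0.421 × 2090 × (1100 − 22.6) × 14.2 / [1940 × (1 + 0.0754 × 14.2)] = 1.35×10^7 / 4017 = 3351 m³.
With mixed-liquor wasting, θ_c = V/Q_w, so Q_w = V/θ_c = 3351/14.2 = 236.0 m³/d.

Q_w ≈ 236 m³/d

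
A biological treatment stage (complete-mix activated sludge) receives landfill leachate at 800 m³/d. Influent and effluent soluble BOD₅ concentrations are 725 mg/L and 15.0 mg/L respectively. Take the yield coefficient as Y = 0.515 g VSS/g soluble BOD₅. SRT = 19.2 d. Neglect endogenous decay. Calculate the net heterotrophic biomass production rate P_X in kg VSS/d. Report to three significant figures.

P_X ≈ 293 kg VSS/d

Since k_d ≈ 0, Y_obs = Y = 0.515 g VSS/g soluble BOD₅.
Mass of soluble BOD₅ removed per day: Q(S₀ − S) = 800 × 710.0 g/m³ = 568.0 kg/d.
Biomass produced: P_X = Y_obs·Q·ΔS = 0.5150 × 568.0 ≈ 292.5 kg VSS/d.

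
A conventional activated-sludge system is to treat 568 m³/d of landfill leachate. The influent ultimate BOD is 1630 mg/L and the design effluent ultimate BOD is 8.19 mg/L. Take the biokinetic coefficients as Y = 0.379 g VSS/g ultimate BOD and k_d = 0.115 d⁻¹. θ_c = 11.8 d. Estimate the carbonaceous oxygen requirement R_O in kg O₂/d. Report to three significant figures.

The observed yield is Y_obs = Y/(1 + k_d·θ_c) = 0.379 / (1 + 0.115 × 11.8) = 0.379 / 2.357 = 0.1608 g VSS per g ultimate BOD removed.
Substrate removed = Q·(S₀ − S) = 568 m³/d × (1630 − 8.19) g/m³ = 9.21×10^5 g/d = 921.2 kg/d.
Biomass synthesised: P_X = Y_obs × 921.2 = 148.1 kg VSS/d.
R_O = Q·(S₀ − S) − 1.42·P_X = 921.2 − 1.42 × 148.1 = 710.9 kg O₂/d.

R_O ≈ 711 kg O₂/d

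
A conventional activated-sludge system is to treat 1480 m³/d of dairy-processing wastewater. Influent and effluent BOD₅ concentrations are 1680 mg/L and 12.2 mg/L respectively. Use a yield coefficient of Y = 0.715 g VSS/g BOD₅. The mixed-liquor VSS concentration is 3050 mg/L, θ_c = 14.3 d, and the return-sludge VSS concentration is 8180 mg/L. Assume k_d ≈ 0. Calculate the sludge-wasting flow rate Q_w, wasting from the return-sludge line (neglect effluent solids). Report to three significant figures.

Q_w ≈ 216 m³/d

Biomass mass balance (decay neglected): V·X = Y·Q·(S₀ − S)·θ_c, so V = 0.715 × 1480 × (1680 − 12.2) × 14.3 / 3050 = 8275 m³.
Wasting from the return line (neglecting effluent solids): Q_w = V·X / (θ_c·X_r) = 8275 × 3050 / (14.3 × 8180) = 215.8 m³/d.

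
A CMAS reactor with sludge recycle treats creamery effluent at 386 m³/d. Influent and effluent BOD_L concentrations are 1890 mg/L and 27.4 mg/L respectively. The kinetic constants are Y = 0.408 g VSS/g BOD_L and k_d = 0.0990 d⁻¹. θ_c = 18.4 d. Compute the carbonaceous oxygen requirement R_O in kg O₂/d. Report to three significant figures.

The observed yield is Y_obs = Y/(1 + k_d·θ_c) = 0.408 / (1 + 0.0990 × 18.4) = 0.408 / 2.822 = 0.1446 g VSS per g BOD_L removed.
ΔS = 1890 − 27.4 = 1863 mg/L, so the substrate removal rate is 386 × 1863/1000 = 719.0 kg BOD_L/d.
P_X = Y_obs·Q·(S₀ − S) = 0.1446 × 719.0 = 104.0 kg VSS/d.
Carbonaceous O₂ demand = substrate oxidised − cell-mass equivalent = 719.0 − 1.42 × 104.0 = 571.3 kg O₂/d.

R_O ≈ 571 kg O₂/d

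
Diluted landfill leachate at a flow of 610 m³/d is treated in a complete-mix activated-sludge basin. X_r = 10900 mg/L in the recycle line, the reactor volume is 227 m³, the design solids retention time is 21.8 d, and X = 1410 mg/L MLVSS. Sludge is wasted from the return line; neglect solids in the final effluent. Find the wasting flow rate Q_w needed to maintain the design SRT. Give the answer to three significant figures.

Q_w ≈ 1.35 m³/d

Q_w = (V·X)/(θ_c X_r) = 227.0 × 1410 / (21.8 × 10900) = 1.347 m³/d.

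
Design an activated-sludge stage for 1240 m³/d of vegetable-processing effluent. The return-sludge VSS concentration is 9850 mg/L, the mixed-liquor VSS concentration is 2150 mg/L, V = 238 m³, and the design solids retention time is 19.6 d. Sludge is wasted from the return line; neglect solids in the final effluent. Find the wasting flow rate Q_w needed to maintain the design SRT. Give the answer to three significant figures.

Q_w ≈ 2.65 m³/d

θ_c = V·X/(Q_w·X_r) when wasting from the recycle, so Q_w = V·X/(θ_c·X_r) = 238.0 × 2150 / (19.6 × 9850) = 2.650 m³/d.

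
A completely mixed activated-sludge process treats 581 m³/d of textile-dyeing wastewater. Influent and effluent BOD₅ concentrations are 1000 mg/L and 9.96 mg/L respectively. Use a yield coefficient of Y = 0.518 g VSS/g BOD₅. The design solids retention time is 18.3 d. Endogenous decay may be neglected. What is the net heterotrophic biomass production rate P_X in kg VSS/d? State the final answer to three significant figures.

P_X ≈ 298 kg VSS/d

Since k_d ≈ 0, Y_obs = Y = 0.518 g VSS/g BOD₅.
Substrate removed = Q·(S₀ − S) = 581 m³/d × (1000 − 9.96) g/m³ = 5.75×10^5 g/d = 575.2 kg/d.
P_X = Y_obs · Q(S₀ − S) = 0.5180 × 575.2 = 298.0 kg VSS/d.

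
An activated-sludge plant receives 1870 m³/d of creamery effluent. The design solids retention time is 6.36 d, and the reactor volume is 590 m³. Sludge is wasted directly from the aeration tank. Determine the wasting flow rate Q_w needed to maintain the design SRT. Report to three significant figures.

Wasting from the aeration tank: Q_w = V / θ_c = 590.0 / 6.36 = 92.77 m³/d.

Q_w ≈ 92.8 m³/d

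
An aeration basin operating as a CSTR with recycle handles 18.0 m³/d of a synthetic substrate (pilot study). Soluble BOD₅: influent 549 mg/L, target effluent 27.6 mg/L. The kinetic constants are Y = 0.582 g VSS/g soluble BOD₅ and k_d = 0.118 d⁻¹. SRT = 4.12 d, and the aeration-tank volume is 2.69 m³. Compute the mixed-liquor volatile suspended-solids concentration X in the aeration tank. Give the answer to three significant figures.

X = Y·Q·ΔS·θ_c / [V·(1 + k_d θ_c)] = 0.582 × 18.0 × (549 − 27.6) × 4.12 / [2.69 × (1 + 0.118 × 4.12)] = 5629 mg/L.

X ≈ 5630 mg/L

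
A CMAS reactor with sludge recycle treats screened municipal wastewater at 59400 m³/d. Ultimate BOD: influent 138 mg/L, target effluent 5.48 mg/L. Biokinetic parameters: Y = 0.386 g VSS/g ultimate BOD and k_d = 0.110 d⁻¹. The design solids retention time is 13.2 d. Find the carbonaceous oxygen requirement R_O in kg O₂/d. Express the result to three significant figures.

R_O ≈ 6110 kg O₂/d

Observed yield with endogenous decay: Y_obs = Y / (1 + k_d·θ_c) = 0.386 / (1 + 0.110 × 13.2) = 0.386 / 2.452 = 0.1574 g VSS/g ultimate BOD.
Q·(S₀ − S) = 59400 × (138 − 5.48) × 10⁻³ = 7872 kg/d removed.
Net sludge production P_X = 0.1574 × 7872 = 1239 kg VSS/d.
R_O = Q·(S₀ − S) − 1.42·P_X = 7872 − 1.42 × 1239 = 6112 kg O₂/d.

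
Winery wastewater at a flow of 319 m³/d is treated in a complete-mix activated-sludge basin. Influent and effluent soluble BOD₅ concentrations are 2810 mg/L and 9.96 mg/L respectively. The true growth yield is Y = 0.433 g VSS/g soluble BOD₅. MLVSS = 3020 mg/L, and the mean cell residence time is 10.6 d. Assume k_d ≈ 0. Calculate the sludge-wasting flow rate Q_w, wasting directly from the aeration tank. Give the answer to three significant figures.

Q_w ≈ 128 m³/d

V·X = Y·Q·ΔS·θ_c gives V = 0.433 × 319 × (2810 − 9.96) × 10.6 / 3020 = 1358 m³.
For wasting at MLVSS concentration, Q_w = V/θ_c = 1358/10.6 = 128.1 m³/d.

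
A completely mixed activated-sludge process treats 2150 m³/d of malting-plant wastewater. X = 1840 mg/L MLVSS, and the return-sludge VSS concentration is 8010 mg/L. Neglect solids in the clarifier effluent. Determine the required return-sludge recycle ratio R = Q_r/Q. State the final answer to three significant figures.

R = Q_r/Q = X/(X_r − X) = 1840 / (8010 − 1840) = 0.2982.

R ≈ 0.298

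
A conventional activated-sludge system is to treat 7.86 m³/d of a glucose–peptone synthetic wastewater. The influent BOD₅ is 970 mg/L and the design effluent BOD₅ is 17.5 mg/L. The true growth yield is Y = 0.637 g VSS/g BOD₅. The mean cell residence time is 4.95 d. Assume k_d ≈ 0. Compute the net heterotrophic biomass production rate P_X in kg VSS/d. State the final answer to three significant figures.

P_X ≈ 4.77 kg VSS/d

Since k_d ≈ 0, Y_obs = Y = 0.637 g VSS/g BOD₅.
Substrate removed = Q·(S₀ − S) = 7.86 m³/d × (970 − 17.5) g/m³ = 7.49×10^3 g/d = 7.487 kg/d.
P_X = Y_obs · Q(S₀ − S) = 0.6370 × 7.487 = 4.769 kg VSS/d.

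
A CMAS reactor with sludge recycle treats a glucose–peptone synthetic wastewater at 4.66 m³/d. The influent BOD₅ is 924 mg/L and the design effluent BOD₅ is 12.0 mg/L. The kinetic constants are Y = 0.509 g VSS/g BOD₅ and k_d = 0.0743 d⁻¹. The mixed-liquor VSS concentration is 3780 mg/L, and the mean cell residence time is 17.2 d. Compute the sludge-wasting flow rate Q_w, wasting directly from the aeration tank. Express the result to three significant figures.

Q_w ≈ 0.251 m³/d

Steady-state biomass mass balance: V·X·(1 + k_d·θ_c) = Y·Q·(S₀ − S)·θ_c, so V = 0.509 × 4.66 × (924 − 12.0) × 17.2 / [3780 × (1 + 0.0743 × 17.2)] = 3.72×10^4 / 8611 = 4.321 m³.
For wasting at MLVSS concentration, Q_w = V/θ_c = 4.321/17.2 = 0.2512 m³/d.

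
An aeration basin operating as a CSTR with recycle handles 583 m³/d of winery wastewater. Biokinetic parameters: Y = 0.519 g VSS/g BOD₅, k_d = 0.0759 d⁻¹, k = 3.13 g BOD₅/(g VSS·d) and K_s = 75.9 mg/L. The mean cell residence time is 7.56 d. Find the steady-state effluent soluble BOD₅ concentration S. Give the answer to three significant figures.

Effluent substrate depends only on kinetics and SRT: S = K_s(1 + k_d θ_c) / [θ_c(Yk − k_d) − 1] = 75.9 × (1 + 0.0759 × 7.56) / [7.56 × (0.519 × 3.13 − 0.0759) − 1] = 119.5 / 10.71 = 11.16 mg/L.

S ≈ 11.2 mg/L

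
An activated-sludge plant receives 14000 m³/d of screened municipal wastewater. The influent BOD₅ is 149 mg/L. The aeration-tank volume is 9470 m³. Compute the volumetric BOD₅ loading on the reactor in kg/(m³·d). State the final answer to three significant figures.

L_v = Q S₀ / V = 14000 × 149 × 10⁻³ / 9470 = 0.2203 kg/(m³·d).

L_v ≈ 0.220 kg BOD₅/(m³·d)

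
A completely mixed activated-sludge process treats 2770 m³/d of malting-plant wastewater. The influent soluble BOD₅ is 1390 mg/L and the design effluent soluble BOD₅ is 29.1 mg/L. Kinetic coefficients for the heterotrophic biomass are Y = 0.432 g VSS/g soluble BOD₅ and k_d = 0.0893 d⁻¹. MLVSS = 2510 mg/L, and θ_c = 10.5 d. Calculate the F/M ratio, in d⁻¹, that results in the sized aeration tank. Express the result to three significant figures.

F/M ≈ 0.436 d⁻¹

From the SRT design equation V = Y Q (S₀−S) θ_c / [X (1 + k_d θ_c)] = 0.432 × 2770 × (1390 − 29.1) × 10.5 / [2510 × (1 + 0.0893 × 10.5)] = 1.71×10^7 / 4864 = 3516 m³.
F/M = Q·S₀ / (V·X) = 2770 × 1390 / (3516 × 2510) = 0.4363 g soluble BOD₅·(g VSS·d)⁻¹.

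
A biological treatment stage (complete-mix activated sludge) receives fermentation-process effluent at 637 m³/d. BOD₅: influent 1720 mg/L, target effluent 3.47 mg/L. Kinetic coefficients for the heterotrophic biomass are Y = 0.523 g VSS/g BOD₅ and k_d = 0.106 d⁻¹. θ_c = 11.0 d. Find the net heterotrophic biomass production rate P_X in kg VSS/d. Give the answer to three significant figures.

P_X ≈ 264 kg VSS/d

Y_obs = Y / (1 + k_d θ_c) = 0.523 / (1 + 0.106 × 11.0) = 0.523 / 2.166 = 0.2415.
Mass of BOD₅ removed per day: Q(S₀ − S) = 637 × 1717 g/m³ = 1093 kg/d.
P_X = Y_obs · Q(S₀ − S) = 0.2415 × 1093 = 264.0 kg VSS/d.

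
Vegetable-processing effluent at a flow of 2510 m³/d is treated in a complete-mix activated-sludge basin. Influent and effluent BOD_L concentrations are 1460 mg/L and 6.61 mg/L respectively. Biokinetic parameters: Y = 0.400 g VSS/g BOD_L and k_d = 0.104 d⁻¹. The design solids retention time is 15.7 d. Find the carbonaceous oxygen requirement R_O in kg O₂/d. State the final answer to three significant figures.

The observed yield is Y_obs = Y/(1 + k_d·θ_c) = 0.400 / (1 + 0.104 × 15.7) = 0.400 / 2.633 = 0.1519 g VSS per g BOD_L removed.
ΔS = 1460 − 6.61 = 1453 mg/L, so the substrate removal rate is 2510 × 1453/1000 = 3648 kg BOD_L/d.
Biomass synthesised: P_X = Y_obs × 3648 = 554.2 kg VSS/d.
Carbonaceous O₂ demand = substrate oxidised − cell-mass equivalent = 3648 − 1.42 × 554.2 = 2861 kg O₂/d.

R_O ≈ 2860 kg O₂/d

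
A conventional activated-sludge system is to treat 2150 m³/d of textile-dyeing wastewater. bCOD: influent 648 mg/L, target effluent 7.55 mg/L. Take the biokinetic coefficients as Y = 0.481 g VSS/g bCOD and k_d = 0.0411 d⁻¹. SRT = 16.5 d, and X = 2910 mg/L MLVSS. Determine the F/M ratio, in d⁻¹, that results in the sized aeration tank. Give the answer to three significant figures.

F/M ≈ 0.214 d⁻¹

Steady-state biomass mass balance: V·X·(1 + k_d·θ_c) = Y·Q·(S₀ − S)·θ_c, so V = 0.481 × 2150 × (648 − 7.55) × 16.5 / [2910 × (1 + 0.0411 × 16.5)] = 1.09×10^7 / 4883 = 2238 m³.
F/M = Q·S₀ / (V·X) = 2150 × 648 / (2238 × 2910) = 0.2139 g bCOD·(g VSS·d)⁻¹.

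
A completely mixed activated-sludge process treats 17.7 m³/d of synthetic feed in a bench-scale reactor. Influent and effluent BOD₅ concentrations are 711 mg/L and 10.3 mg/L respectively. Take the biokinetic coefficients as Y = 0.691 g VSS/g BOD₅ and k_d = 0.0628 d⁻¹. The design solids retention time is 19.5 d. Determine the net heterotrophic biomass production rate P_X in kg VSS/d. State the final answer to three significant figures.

Correct the yield for decay: Y_obs = Y/(1 + k_d θ_c) = 0.691 / (1 + 0.0628 × 19.5) = 0.691 / 2.225 = 0.3106.
ΔS = 711 − 10.3 = 700.7 mg/L, so the substrate removal rate is 17.7 × 700.7/1000 = 12.40 kg BOD₅/d.
P_X = Y_obs · Q(S₀ − S) = 0.3106 × 12.40 = 3.852 kg VSS/d.

P_X ≈ 3.85 kg VSS/d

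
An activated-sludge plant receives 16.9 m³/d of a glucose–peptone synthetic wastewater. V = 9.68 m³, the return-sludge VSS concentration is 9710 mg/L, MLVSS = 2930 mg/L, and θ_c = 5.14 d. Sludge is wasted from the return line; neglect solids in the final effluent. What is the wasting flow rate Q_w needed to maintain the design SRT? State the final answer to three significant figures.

Q_w ≈ 0.568 m³/d

θ_c = V·X/(Q_w·X_r) when wasting from the recycle, so Q_w = V·X/(θ_c·X_r) = 9.680 × 2930 / (5.14 × 9710) = 0.5683 m³/d.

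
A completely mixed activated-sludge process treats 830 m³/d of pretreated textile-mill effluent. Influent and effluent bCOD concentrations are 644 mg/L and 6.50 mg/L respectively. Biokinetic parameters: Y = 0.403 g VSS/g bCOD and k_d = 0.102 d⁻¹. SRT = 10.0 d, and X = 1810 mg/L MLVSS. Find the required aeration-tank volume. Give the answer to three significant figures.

V ≈ 583 m³

Steady-state biomass mass balance: V·X·(1 + k_d·θ_c) = Y·Q·(S₀ − S)·θ_c, so V = 0.403 × 830 × (644 − 6.50) × 10.0 / [1810 × (1 + 0.102 × 10.0)] = 2.13×10^6 / 3656 = 583.2 m³.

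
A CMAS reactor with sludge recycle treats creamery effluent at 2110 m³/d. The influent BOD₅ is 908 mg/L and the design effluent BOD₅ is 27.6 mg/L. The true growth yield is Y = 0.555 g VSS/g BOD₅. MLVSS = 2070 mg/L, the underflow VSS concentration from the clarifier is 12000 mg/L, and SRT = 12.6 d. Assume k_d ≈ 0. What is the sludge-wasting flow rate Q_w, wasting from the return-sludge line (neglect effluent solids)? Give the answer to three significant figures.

With k_d = 0 the design equation reduces to V = Y Q (S₀−S) θ_c / X = 0.555 × 2110 × (908 − 27.6) × 12.6 / 2070 = 6276 m³.
θ_c = V·X/(Q_w·X_r) when wasting from the recycle, so Q_w = V·X/(θ_c·X_r) = 6276 × 2070 / (12.6 × 12000) = 85.92 m³/d.

Q_w ≈ 85.9 m³/d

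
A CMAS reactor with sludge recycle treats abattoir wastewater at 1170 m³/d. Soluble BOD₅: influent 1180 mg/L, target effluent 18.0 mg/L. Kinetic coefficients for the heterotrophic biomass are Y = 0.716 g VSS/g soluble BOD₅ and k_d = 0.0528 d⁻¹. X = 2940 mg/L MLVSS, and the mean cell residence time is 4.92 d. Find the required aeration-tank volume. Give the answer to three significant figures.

Steady-state biomass mass balance: V·X·(1 + k_d·θ_c) = Y·Q·(S₀ − S)·θ_c, so V = 0.716 × 1170 × (1180 − 18.0) × 4.92 / [2940 × (1 + 0.0528 × 4.92)] = 4.79×10^6 / 3704 = 1293 m³.

V ≈ 1290 m³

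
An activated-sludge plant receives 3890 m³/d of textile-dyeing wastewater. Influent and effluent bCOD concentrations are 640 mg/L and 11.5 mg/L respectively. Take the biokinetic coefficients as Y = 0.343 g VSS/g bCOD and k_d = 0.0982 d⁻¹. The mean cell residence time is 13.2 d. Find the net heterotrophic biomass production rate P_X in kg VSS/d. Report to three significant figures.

P_X ≈ 365 kg VSS/d

Correct the yield for decay: Y_obs = Y/(1 + k_d θ_c) = 0.343 / (1 + 0.0982 × 13.2) = 0.343 / 2.296 = 0.1494.
Q·(S₀ − S) = 3890 × (640 − 11.5) × 10⁻³ = 2445 kg/d removed.
Biomass produced: P_X = Y_obs·Q·ΔS = 0.1494 × 2445 ≈ 365.2 kg VSS/d.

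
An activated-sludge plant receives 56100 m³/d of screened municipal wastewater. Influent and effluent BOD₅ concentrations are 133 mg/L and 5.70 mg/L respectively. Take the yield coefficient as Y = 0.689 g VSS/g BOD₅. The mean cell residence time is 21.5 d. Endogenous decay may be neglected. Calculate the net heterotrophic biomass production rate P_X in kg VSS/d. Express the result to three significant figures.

P_X ≈ 4920 kg VSS/d

No decay correction is needed, so Y_obs = Y = 0.689.
Q·(S₀ − S) = 56100 × (133 − 5.70) × 10⁻³ = 7142 kg/d removed.
So the net sludge growth is P_X = 0.6890 × 7142 = 4921 kg VSS/d.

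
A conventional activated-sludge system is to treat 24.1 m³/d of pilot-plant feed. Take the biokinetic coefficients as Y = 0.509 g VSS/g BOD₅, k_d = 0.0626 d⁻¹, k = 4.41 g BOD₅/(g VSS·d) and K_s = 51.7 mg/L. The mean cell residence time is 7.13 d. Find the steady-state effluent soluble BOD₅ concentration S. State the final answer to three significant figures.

S ≈ 5.14 mg/L

Effluent substrate depends only on kinetics and SRT: S = K_s(1 + k_d θ_c) / [θ_c(Yk − k_d) − 1] = 51.7 × (1 + 0.0626 × 7.13) / [7.13 × (0.509 × 4.41 − 0.0626) − 1] = 74.78 / 14.56 = 5.136 mg/L.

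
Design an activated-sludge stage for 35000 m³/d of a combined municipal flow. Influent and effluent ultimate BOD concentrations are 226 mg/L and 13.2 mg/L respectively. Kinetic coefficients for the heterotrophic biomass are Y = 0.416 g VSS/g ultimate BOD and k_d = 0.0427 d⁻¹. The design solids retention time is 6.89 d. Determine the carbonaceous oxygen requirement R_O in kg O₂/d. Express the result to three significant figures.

Y_obs = Y / (1 + k_d θ_c) = 0.416 / (1 + 0.0427 × 6.89) = 0.416 / 1.294 = 0.3214.
Q·(S₀ − S) = 35000 × (226 − 13.2) × 10⁻³ = 7448 kg/d removed.
Biomass synthesised: P_X = Y_obs × 7448 = 2394 kg VSS/d.
Carbonaceous O₂ demand = substrate oxidised − cell-mass equivalent = 7448 − 1.42 × 2394 = 4048 kg O₂/d.

R_O ≈ 4050 kg O₂/d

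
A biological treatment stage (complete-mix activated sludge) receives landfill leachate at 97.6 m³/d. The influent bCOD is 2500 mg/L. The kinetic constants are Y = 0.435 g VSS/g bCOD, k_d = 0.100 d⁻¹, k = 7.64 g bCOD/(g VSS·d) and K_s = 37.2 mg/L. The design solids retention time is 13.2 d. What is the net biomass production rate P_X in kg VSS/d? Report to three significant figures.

From the Monod/SRT balance for a CMAS, S = K_s·(1+k_d θ_c)/[θ_c·(Y k − k_d) − 1] = 37.2 × (1 + 0.100 × 13.2) / [13.2 × (0.435 × 7.64 − 0.100) − 1] = 86.30 / 41.55 = 2.077 mg/L.
Y_obs = Y / (1 + k_d θ_c) = 0.435 / (1 + 0.100 × 13.2) = 0.435 / 2.320 = 0.1875.
Substrate removed = Q·(S₀ − S) = 97.6 m³/d × (2500 − 2.08) g/m³ = 2.44×10^5 g/d = 243.8 kg/d.
Biomass produced: P_X = Y_obs·Q·ΔS = 0.1875 × 243.8 ≈ 45.71 kg VSS/d.

P_X ≈ 45.7 kg VSS/d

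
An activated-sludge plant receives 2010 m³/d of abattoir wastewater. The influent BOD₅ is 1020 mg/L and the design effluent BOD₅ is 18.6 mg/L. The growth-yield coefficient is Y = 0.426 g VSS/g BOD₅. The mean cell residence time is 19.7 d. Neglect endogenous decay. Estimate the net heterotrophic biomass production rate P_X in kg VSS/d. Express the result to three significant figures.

No decay correction is needed, so Y_obs = Y = 0.426.
ΔS = 1020 − 18.6 = 1001 mg/L, so the substrate removal rate is 2010 × 1001/1000 = 2013 kg BOD₅/d.
Biomass produced: P_X = Y_obs·Q·ΔS = 0.4260 × 2013 ≈ 857.5 kg VSS/d.

P_X ≈ 857 kg VSS/d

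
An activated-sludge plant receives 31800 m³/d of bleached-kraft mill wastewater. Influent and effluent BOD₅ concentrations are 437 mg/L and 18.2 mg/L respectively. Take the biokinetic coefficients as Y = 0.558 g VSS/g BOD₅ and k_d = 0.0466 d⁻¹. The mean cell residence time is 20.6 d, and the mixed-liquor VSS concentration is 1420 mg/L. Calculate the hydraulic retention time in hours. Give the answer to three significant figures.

Steady-state biomass mass balance: V·X·(1 + k_d·θ_c) = Y·Q·(S₀ − S)·θ_c, so V = 0.558 × 31800 × (437 − 18.2) × 20.6 / [1420 × (1 + 0.0466 × 20.6)] = 1.53×10^8 / 2783 = 55005 m³.
Hydraulic retention time τ = V/Q = 55005 / 31800 = 1.730 d = 41.51 h.

τ ≈ 41.5 h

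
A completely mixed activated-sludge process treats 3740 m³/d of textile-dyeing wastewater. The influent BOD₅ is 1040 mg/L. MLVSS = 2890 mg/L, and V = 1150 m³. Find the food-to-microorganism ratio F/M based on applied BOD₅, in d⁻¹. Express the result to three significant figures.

F/M = Q·S₀ / (V·X) = 3740 × 1040 / (1150 × 2890) = 1.170 g BOD₅·(g VSS·d)⁻¹.

F/M ≈ 1.17 d⁻¹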